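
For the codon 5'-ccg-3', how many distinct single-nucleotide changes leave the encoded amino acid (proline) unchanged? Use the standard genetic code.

Position 1: none → 0 synonymous.
Position 2: none → 0 synonymous.
Position 3: CCU, CCC, CCA → 3 synonymous.
Total: 0 + 0 + 3 = 3.

3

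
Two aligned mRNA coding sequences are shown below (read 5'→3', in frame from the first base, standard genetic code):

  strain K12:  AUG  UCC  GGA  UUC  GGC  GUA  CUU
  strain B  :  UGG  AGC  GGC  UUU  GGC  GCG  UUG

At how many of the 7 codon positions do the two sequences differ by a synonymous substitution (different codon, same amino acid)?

4

Codon 1: AUG Met / UGG Trp — nonsynonymous.
Codon 2: UCC Ser / AGC Ser — synonymous.
Codon 3: GGA Gly / GGC Gly — synonymous.
Codon 4: UUC Phe / UUU Phe — synonymous.
Codon 5: GGC Gly / GGC Gly — identical.
Codon 6: GUA Val / GCG Ala — nonsynonymous.
Codon 7: CUU Leu / UUG Leu — synonymous.
Synonymous differences: 4.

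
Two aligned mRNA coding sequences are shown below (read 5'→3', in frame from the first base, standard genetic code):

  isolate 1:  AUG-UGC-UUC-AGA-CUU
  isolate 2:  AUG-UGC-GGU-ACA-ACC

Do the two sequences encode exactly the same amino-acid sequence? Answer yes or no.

no

Codon 1: AUG Met / AUG Met — identical.
Codon 2: UGC Cys / UGC Cys — identical.
Codon 3: UUC Phe / GGU Gly — nonsynonymous.
Codon 4: AGA Arg / ACA Thr — nonsynonymous.
Codon 5: CUU Leu / ACC Thr — nonsynonymous.
Nonsynonymous differences: 3 → different protein.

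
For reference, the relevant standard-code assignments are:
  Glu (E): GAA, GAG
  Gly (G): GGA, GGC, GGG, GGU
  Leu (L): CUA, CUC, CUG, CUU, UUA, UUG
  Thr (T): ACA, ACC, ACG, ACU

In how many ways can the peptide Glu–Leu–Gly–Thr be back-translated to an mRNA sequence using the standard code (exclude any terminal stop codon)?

192

Glu: 2 codons.
Leu: 6 codons.
Gly: 4 codons.
Thr: 4 codons.
2 × 6 × 4 × 4 = 192.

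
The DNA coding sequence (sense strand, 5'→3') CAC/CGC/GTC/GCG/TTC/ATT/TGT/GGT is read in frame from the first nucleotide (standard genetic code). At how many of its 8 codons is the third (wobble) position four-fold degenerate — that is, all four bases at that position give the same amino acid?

4

Codon 1 CAC (His): third position 2-fold.
Codon 2 CGC (Arg): third position 4-fold.
Codon 3 GTC (Val): third position 4-fold.
Codon 4 GCG (Ala): third position 4-fold.
Codon 5 TTC (Phe): third position 2-fold.
Codon 6 ATT (Ile): third position 3-fold.
Codon 7 TGT (Cys): third position 2-fold.
Codon 8 GGT (Gly): third position 4-fold.
Four-fold degenerate third positions: 4.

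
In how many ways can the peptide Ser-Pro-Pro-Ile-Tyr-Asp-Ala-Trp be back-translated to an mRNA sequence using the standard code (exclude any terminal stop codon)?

Ser: 6 codons.
Pro: 4 codons.
Pro: 4 codons.
Ile: 3 codons.
Tyr: 2 codons.
Asp: 2 codons.
Ala: 4 codons.
Trp: 1 codon.
6 × 4 × 4 × 3 × 2 × 2 × 4 × 1 = 4608.

4608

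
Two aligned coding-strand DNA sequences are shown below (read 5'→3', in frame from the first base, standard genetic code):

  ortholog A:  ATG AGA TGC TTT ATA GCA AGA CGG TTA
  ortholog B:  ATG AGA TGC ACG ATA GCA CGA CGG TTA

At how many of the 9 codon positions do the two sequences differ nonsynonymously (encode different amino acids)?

1

Codon 1: ATG Met / ATG Met — identical.
Codon 2: AGA Arg / AGA Arg — identical.
Codon 3: TGC Cys / TGC Cys — identical.
Codon 4: TTT Phe / ACG Thr — nonsynonymous.
Codon 5: ATA Ile / ATA Ile — identical.
Codon 6: GCA Ala / GCA Ala — identical.
Codon 7: AGA Arg / CGA Arg — synonymous.
Codon 8: CGG Arg / CGG Arg — identical.
Codon 9: TTA Leu / TTA Leu — identical.
Nonsynonymous differences: 1.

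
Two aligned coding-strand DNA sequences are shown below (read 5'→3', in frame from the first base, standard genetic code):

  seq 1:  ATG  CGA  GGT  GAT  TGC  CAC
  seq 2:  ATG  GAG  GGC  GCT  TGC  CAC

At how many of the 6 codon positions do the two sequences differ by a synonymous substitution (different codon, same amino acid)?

1

Codon 1: ATG Met / ATG Met — identical.
Codon 2: CGA Arg / GAG Glu — nonsynonymous.
Codon 3: GGT Gly / GGC Gly — synonymous.
Codon 4: GAT Asp / GCT Ala — nonsynonymous.
Codon 5: TGC Cys / TGC Cys — identical.
Codon 6: CAC His / CAC His — identical.
Synonymous differences: 1.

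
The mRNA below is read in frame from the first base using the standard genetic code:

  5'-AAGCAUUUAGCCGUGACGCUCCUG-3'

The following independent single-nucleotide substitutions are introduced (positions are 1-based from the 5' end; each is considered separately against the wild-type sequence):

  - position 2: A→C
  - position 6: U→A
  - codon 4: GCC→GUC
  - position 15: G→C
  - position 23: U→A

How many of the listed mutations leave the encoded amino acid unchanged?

1

Codon 1: AAG (Lys) → ACG (Thr) — missense.
Codon 2: CAU (His) → CAA (Gln) — missense.
Codon 4: GCC (Ala) → GUC (Val) — missense.
Codon 5: GUG (Val) → GUC (Val) — synonymous.
Codon 8: CUG (Leu) → CAG (Gln) — missense.
Synonymous: 1 of 5.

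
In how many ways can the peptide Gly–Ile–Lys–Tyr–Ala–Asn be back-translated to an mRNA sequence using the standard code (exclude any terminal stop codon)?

384

Gly: 4 codons.
Ile: 3 codons.
Lys: 2 codons.
Tyr: 2 codons.
Ala: 4 codons.
Asn: 2 codons.
4 × 3 × 2 × 2 × 4 × 2 = 384.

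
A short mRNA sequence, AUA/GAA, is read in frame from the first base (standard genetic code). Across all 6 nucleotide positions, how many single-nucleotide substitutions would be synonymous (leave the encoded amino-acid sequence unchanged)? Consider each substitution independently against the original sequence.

3

Codon 1 (AUA, Ile): 2 synonymous substitutions.
Codon 2 (GAA, Glu): 1 synonymous substitution.
Total: 2 + 1 = 3.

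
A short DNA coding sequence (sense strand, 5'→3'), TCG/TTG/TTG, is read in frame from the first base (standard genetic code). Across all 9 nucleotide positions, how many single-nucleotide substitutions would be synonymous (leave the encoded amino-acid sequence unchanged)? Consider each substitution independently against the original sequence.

7

Codon 1 (TCG, Ser): 3 synonymous substitutions.
Codon 2 (TTG, Leu): 2 synonymous substitutions.
Codon 3 (TTG, Leu): 2 synonymous substitutions.
Total: 3 + 2 + 2 = 7.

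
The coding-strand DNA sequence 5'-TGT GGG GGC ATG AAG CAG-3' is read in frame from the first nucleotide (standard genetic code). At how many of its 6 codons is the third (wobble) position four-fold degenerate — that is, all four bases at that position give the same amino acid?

2

Codon 1 TGT (Cys): third position 2-fold.
Codon 2 GGG (Gly): third position 4-fold.
Codon 3 GGC (Gly): third position 4-fold.
Codon 4 ATG (Met): third position 1-fold.
Codon 5 AAG (Lys): third position 2-fold.
Codon 6 CAG (Gln): third position 2-fold.
Four-fold degenerate third positions: 2.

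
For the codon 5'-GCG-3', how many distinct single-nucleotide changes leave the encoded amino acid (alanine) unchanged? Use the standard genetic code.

Position 1: none → 0 synonymous.
Position 2: none → 0 synonymous.
Position 3: GCU, GCC, GCA → 3 synonymous.
Total: 0 + 0 + 3 = 3.

3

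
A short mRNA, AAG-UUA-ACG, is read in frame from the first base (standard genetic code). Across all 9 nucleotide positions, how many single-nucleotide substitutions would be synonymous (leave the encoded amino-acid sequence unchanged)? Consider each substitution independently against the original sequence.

6

Codon 1 (AAG, Lys): 1 synonymous substitution.
Codon 2 (UUA, Leu): 2 synonymous substitutions.
Codon 3 (ACG, Thr): 3 synonymous substitutions.
Total: 1 + 2 + 3 = 6.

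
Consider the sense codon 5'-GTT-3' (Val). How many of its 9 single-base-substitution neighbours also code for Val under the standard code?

3

Position 1: none → 0 synonymous.
Position 2: none → 0 synonymous.
Position 3: GTC, GTA, GTG → 3 synonymous.
Total: 0 + 0 + 3 = 3.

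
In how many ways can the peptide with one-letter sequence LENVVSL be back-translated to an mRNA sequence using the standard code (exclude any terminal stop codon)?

Leu: 6 codons.
Glu: 2 codons.
Asn: 2 codons.
Val: 4 codons.
Val: 4 codons.
Ser: 6 codons.
Leu: 6 codons.
6 × 2 × 2 × 4 × 4 × 6 × 6 = 13824.

13824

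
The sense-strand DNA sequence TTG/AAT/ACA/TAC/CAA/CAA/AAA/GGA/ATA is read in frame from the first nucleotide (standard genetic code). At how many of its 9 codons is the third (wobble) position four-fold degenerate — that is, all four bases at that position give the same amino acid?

Codon 1 TTG (Leu): third position 2-fold.
Codon 2 AAT (Asn): third position 2-fold.
Codon 3 ACA (Thr): third position 4-fold.
Codon 4 TAC (Tyr): third position 2-fold.
Codon 5 CAA (Gln): third position 2-fold.
Codon 6 CAA (Gln): third position 2-fold.
Codon 7 AAA (Lys): third position 2-fold.
Codon 8 GGA (Gly): third position 4-fold.
Codon 9 ATA (Ile): third position 3-fold.
Four-fold degenerate third positions: 2.

2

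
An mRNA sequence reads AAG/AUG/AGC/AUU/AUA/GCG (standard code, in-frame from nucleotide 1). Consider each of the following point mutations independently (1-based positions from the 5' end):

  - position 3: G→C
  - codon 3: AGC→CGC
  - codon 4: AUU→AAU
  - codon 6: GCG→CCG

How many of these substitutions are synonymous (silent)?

0

Codon 1: AAG (Lys) → AAC (Asn) — missense.
Codon 3: AGC (Ser) → CGC (Arg) — missense.
Codon 4: AUU (Ile) → AAU (Asn) — missense.
Codon 6: GCG (Ala) → CCG (Pro) — missense.
Synonymous: 0 of 4.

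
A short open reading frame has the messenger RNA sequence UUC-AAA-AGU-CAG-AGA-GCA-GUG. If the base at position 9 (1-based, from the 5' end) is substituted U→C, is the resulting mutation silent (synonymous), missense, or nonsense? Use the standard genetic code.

Position 9 falls in codon 3: AGU → Ser.
After the substitution the codon is AGC → Ser.
Both encode Ser, so the change is synonymous.

silent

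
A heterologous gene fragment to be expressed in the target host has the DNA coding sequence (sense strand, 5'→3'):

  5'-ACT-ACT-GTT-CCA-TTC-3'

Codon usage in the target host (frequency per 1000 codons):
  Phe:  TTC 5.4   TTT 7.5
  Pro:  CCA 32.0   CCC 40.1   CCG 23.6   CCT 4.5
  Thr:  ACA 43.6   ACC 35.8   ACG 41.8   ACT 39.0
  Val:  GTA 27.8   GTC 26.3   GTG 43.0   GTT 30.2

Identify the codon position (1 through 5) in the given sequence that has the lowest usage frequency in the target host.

Codon 1 ACT (Thr): 39.0 per 1000.
Codon 2 ACT (Thr): 39.0 per 1000.
Codon 3 GTT (Val): 30.2 per 1000.
Codon 4 CCA (Pro): 32.0 per 1000.
Codon 5 TTC (Phe): 5.4 per 1000.
Lowest frequency is 5.4 at codon 5.

5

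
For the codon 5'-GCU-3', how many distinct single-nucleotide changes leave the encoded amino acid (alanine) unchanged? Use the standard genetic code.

3

Position 1: none → 0 synonymous.
Position 2: none → 0 synonymous.
Position 3: GCC, GCA, GCG → 3 synonymous.
Total: 0 + 0 + 3 = 3.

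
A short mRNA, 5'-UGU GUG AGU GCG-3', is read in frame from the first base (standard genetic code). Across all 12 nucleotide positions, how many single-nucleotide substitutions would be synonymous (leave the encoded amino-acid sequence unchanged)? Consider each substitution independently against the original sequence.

8

Codon 1 (UGU, Cys): 1 synonymous substitution.
Codon 2 (GUG, Val): 3 synonymous substitutions.
Codon 3 (AGU, Ser): 1 synonymous substitution.
Codon 4 (GCG, Ala): 3 synonymous substitutions.
Total: 1 + 3 + 1 + 3 = 8.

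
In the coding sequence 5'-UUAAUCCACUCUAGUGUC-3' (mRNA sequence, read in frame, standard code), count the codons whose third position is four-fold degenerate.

2

Codon 1 UUA (Leu): third position 2-fold.
Codon 2 AUC (Ile): third position 3-fold.
Codon 3 CAC (His): third position 2-fold.
Codon 4 UCU (Ser): third position 4-fold.
Codon 5 AGU (Ser): third position 2-fold.
Codon 6 GUC (Val): third position 4-fold.
Four-fold degenerate third positions: 2.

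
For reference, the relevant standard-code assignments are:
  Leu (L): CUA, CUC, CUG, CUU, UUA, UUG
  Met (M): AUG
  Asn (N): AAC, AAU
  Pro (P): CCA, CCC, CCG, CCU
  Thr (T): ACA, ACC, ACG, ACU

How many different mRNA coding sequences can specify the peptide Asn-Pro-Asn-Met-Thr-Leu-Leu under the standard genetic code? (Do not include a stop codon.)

2304

Asn: 2 codons.
Pro: 4 codons.
Asn: 2 codons.
Met: 1 codon.
Thr: 4 codons.
Leu: 6 codons.
Leu: 6 codons.
2 × 4 × 2 × 1 × 4 × 6 × 6 = 2304.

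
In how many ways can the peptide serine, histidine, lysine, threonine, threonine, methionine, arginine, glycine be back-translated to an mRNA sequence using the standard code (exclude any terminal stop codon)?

Ser: 6 codons.
His: 2 codons.
Lys: 2 codons.
Thr: 4 codons.
Thr: 4 codons.
Met: 1 codon.
Arg: 6 codons.
Gly: 4 codons.
6 × 2 × 2 × 4 × 4 × 1 × 6 × 4 = 9216.

9216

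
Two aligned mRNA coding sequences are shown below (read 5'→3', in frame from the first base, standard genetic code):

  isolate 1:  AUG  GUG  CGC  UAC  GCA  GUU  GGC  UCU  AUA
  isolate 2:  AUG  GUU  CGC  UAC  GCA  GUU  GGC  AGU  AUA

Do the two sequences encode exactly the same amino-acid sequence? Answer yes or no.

yes

Codon 1: AUG Met / AUG Met — identical.
Codon 2: GUG Val / GUU Val — synonymous.
Codon 3: CGC Arg / CGC Arg — identical.
Codon 4: UAC Tyr / UAC Tyr — identical.
Codon 5: GCA Ala / GCA Ala — identical.
Codon 6: GUU Val / GUU Val — identical.
Codon 7: GGC Gly / GGC Gly — identical.
Codon 8: UCU Ser / AGU Ser — synonymous.
Codon 9: AUA Ile / AUA Ile — identical.
Nonsynonymous differences: 0 → same protein.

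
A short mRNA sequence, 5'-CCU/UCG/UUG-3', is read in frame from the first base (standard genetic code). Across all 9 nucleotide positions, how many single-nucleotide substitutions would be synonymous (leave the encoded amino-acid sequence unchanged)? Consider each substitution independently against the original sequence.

8

Codon 1 (CCU, Pro): 3 synonymous substitutions.
Codon 2 (UCG, Ser): 3 synonymous substitutions.
Codon 3 (UUG, Leu): 2 synonymous substitutions.
Total: 3 + 3 + 2 = 8.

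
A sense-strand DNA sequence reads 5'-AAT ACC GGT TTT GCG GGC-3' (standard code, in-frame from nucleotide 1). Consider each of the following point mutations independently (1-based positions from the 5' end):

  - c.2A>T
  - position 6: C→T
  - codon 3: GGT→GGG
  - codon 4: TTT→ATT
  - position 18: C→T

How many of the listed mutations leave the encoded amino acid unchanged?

Codon 1: AAT (Asn) → ATT (Ile) — missense.
Codon 2: ACC (Thr) → ACT (Thr) — synonymous.
Codon 3: GGT (Gly) → GGG (Gly) — synonymous.
Codon 4: TTT (Phe) → ATT (Ile) — missense.
Codon 6: GGC (Gly) → GGT (Gly) — synonymous.
Synonymous: 3 of 5.

3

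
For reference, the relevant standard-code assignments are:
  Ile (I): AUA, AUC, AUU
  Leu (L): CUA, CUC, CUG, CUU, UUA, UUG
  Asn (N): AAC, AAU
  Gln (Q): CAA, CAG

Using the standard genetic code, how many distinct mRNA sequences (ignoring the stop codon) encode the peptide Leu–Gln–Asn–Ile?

Leu: 6 codons.
Gln: 2 codons.
Asn: 2 codons.
Ile: 3 codons.
6 × 2 × 2 × 3 = 72.

72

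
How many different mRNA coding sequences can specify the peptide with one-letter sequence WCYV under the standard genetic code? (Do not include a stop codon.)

Trp: 1 codon.
Cys: 2 codons.
Tyr: 2 codons.
Val: 4 codons.
1 × 2 × 2 × 4 = 16.

16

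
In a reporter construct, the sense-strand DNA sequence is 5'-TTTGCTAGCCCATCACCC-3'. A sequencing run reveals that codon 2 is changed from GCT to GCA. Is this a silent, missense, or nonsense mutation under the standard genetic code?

silent

Position 6 falls in codon 2: GCT → Ala.
After the substitution the codon is GCA → Ala.
Both encode Ala, so the change is synonymous.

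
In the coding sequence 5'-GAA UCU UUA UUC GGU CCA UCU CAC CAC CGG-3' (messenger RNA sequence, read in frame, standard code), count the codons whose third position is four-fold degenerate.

Codon 1 GAA (Glu): third position 2-fold.
Codon 2 UCU (Ser): third position 4-fold.
Codon 3 UUA (Leu): third position 2-fold.
Codon 4 UUC (Phe): third position 2-fold.
Codon 5 GGU (Gly): third position 4-fold.
Codon 6 CCA (Pro): third position 4-fold.
Codon 7 UCU (Ser): third position 4-fold.
Codon 8 CAC (His): third position 2-fold.
Codon 9 CAC (His): third position 2-fold.
Codon 10 CGG (Arg): third position 4-fold.
Four-fold degenerate third positions: 5.

5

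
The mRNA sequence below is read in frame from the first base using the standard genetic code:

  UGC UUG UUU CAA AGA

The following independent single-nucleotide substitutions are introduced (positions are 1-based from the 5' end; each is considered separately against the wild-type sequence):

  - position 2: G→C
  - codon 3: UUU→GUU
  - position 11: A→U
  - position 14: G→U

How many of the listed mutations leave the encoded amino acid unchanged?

0

Codon 1: UGC (Cys) → UCC (Ser) — missense.
Codon 3: UUU (Phe) → GUU (Val) — missense.
Codon 4: CAA (Gln) → CUA (Leu) — missense.
Codon 5: AGA (Arg) → AUA (Ile) — missense.
Synonymous: 0 of 4.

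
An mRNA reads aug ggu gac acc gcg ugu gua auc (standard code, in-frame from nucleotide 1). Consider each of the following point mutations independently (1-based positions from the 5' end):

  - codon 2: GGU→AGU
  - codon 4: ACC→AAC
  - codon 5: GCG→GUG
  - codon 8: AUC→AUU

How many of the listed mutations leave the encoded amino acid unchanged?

1

Codon 2: GGU (Gly) → AGU (Ser) — missense.
Codon 4: ACC (Thr) → AAC (Asn) — missense.
Codon 5: GCG (Ala) → GUG (Val) — missense.
Codon 8: AUC (Ile) → AUU (Ile) — synonymous.
Synonymous: 1 of 4.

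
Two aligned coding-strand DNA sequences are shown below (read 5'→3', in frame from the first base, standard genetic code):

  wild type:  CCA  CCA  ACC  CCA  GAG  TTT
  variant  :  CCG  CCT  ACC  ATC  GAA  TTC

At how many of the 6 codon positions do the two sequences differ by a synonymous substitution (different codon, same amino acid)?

Codon 1: CCA Pro / CCG Pro — synonymous.
Codon 2: CCA Pro / CCT Pro — synonymous.
Codon 3: ACC Thr / ACC Thr — identical.
Codon 4: CCA Pro / ATC Ile — nonsynonymous.
Codon 5: GAG Glu / GAA Glu — synonymous.
Codon 6: TTT Phe / TTC Phe — synonymous.
Synonymous differences: 4.

4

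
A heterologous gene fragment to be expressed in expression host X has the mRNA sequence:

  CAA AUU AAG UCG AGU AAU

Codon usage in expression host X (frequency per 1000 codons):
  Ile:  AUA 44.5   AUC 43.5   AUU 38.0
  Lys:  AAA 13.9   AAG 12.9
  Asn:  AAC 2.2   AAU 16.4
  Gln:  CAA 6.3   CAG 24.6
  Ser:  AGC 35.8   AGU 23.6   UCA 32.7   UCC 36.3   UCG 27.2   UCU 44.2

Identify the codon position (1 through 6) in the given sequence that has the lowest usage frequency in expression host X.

1

Codon 1 CAA (Gln): 6.3 per 1000.
Codon 2 AUU (Ile): 38.0 per 1000.
Codon 3 AAG (Lys): 12.9 per 1000.
Codon 4 UCG (Ser): 27.2 per 1000.
Codon 5 AGU (Ser): 23.6 per 1000.
Codon 6 AAU (Asn): 16.4 per 1000.
Lowest frequency is 6.3 at codon 1.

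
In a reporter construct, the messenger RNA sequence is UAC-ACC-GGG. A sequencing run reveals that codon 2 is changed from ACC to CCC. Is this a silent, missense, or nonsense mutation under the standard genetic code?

missense

Position 4 falls in codon 2: ACC → Thr.
After the substitution the codon is CCC → Pro.
Thr ≠ Pro, so this is a missense mutation.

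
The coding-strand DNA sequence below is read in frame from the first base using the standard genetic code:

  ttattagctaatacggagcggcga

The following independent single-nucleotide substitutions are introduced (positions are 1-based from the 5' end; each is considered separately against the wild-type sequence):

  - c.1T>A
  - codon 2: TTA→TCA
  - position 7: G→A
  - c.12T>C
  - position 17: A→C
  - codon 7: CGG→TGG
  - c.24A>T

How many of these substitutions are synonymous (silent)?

2

Codon 1: TTA (Leu) → ATA (Ile) — missense.
Codon 2: TTA (Leu) → TCA (Ser) — missense.
Codon 3: GCT (Ala) → ACT (Thr) — missense.
Codon 4: AAT (Asn) → AAC (Asn) — synonymous.
Codon 6: GAG (Glu) → GCG (Ala) — missense.
Codon 7: CGG (Arg) → TGG (Trp) — missense.
Codon 8: CGA (Arg) → CGT (Arg) — synonymous.
Synonymous: 2 of 7.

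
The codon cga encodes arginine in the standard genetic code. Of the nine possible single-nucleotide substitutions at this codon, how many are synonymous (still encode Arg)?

Position 1: AGA → 1 synonymous.
Position 2: none → 0 synonymous.
Position 3: CGT, CGC, CGG → 3 synonymous.
Total: 1 + 0 + 3 = 4.

4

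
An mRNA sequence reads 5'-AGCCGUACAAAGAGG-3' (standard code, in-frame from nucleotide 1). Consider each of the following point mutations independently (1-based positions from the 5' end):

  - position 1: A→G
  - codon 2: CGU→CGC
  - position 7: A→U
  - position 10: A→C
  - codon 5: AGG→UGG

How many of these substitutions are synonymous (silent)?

Codon 1: AGC (Ser) → GGC (Gly) — missense.
Codon 2: CGU (Arg) → CGC (Arg) — synonymous.
Codon 3: ACA (Thr) → UCA (Ser) — missense.
Codon 4: AAG (Lys) → CAG (Gln) — missense.
Codon 5: AGG (Arg) → UGG (Trp) — missense.
Synonymous: 1 of 5.

1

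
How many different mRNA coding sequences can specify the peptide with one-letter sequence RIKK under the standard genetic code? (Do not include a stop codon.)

Arg: 6 codons.
Ile: 3 codons.
Lys: 2 codons.
Lys: 2 codons.
6 × 3 × 2 × 2 = 72.

72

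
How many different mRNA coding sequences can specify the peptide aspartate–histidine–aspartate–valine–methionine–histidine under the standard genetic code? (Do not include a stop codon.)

Asp: 2 codons.
His: 2 codons.
Asp: 2 codons.
Val: 4 codons.
Met: 1 codon.
His: 2 codons.
2 × 2 × 2 × 4 × 1 × 2 = 64.

64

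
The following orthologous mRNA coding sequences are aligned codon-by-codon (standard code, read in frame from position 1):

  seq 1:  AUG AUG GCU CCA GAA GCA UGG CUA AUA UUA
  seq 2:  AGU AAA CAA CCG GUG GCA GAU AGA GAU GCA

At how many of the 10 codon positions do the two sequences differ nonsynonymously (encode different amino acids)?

Codon 1: AUG Met / AGU Ser — nonsynonymous.
Codon 2: AUG Met / AAA Lys — nonsynonymous.
Codon 3: GCU Ala / CAA Gln — nonsynonymous.
Codon 4: CCA Pro / CCG Pro — synonymous.
Codon 5: GAA Glu / GUG Val — nonsynonymous.
Codon 6: GCA Ala / GCA Ala — identical.
Codon 7: UGG Trp / GAU Asp — nonsynonymous.
Codon 8: CUA Leu / AGA Arg — nonsynonymous.
Codon 9: AUA Ile / GAU Asp — nonsynonymous.
Codon 10: UUA Leu / GCA Ala — nonsynonymous.
Nonsynonymous differences: 8.

8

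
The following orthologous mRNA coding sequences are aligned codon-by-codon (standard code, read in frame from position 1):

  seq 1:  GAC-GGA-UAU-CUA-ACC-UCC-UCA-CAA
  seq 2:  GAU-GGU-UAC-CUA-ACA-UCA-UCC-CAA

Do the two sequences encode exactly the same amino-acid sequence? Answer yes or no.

Codon 1: GAC Asp / GAU Asp — synonymous.
Codon 2: GGA Gly / GGU Gly — synonymous.
Codon 3: UAU Tyr / UAC Tyr — synonymous.
Codon 4: CUA Leu / CUA Leu — identical.
Codon 5: ACC Thr / ACA Thr — synonymous.
Codon 6: UCC Ser / UCA Ser — synonymous.
Codon 7: UCA Ser / UCC Ser — synonymous.
Codon 8: CAA Gln / CAA Gln — identical.
Nonsynonymous differences: 0 → same protein.

yes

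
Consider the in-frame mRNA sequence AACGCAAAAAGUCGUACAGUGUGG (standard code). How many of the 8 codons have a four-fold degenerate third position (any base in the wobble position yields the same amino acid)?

Codon 1 AAC (Asn): third position 2-fold.
Codon 2 GCA (Ala): third position 4-fold.
Codon 3 AAA (Lys): third position 2-fold.
Codon 4 AGU (Ser): third position 2-fold.
Codon 5 CGU (Arg): third position 4-fold.
Codon 6 ACA (Thr): third position 4-fold.
Codon 7 GUG (Val): third position 4-fold.
Codon 8 UGG (Trp): third position 1-fold.
Four-fold degenerate third positions: 4.

4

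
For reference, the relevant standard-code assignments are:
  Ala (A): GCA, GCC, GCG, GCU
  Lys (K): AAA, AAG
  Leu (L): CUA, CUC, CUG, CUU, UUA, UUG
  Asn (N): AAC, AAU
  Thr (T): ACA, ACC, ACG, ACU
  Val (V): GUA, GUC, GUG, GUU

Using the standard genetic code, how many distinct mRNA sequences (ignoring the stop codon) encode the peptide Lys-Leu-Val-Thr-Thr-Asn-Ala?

Lys: 2 codons.
Leu: 6 codons.
Val: 4 codons.
Thr: 4 codons.
Thr: 4 codons.
Asn: 2 codons.
Ala: 4 codons.
2 × 6 × 4 × 4 × 4 × 2 × 4 = 6144.

6144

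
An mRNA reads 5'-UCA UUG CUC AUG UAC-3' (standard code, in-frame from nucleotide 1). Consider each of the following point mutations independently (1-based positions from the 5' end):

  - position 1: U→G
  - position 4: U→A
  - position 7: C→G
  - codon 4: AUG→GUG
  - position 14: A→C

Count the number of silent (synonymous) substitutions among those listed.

0

Codon 1: UCA (Ser) → GCA (Ala) — missense.
Codon 2: UUG (Leu) → AUG (Met) — missense.
Codon 3: CUC (Leu) → GUC (Val) — missense.
Codon 4: AUG (Met) → GUG (Val) — missense.
Codon 5: UAC (Tyr) → UCC (Ser) — missense.
Synonymous: 0 of 5.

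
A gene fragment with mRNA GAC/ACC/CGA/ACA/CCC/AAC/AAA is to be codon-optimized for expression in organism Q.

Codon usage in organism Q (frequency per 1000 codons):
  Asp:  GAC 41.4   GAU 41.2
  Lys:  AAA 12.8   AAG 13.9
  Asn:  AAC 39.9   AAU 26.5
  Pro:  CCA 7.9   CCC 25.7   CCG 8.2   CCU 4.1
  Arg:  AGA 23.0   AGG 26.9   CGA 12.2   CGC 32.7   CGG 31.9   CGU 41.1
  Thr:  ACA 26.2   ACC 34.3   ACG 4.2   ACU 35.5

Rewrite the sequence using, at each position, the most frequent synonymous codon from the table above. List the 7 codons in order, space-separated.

GAC ACU CGU ACU CCC AAC AAG

Codon 1 (Asp): best is GAC at 41.4.
Codon 2 (Thr): best is ACU at 35.5.
Codon 3 (Arg): best is CGU at 41.1.
Codon 4 (Thr): best is ACU at 35.5.
Codon 5 (Pro): best is CCC at 25.7.
Codon 6 (Asn): best is AAC at 39.9.
Codon 7 (Lys): best is AAG at 13.9.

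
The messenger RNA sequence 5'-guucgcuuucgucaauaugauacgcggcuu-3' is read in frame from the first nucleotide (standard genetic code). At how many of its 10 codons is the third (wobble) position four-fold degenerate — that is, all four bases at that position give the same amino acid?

Codon 1 GUU (Val): third position 4-fold.
Codon 2 CGC (Arg): third position 4-fold.
Codon 3 UUU (Phe): third position 2-fold.
Codon 4 CGU (Arg): third position 4-fold.
Codon 5 CAA (Gln): third position 2-fold.
Codon 6 UAU (Tyr): third position 2-fold.
Codon 7 GAU (Asp): third position 2-fold.
Codon 8 ACG (Thr): third position 4-fold.
Codon 9 CGG (Arg): third position 4-fold.
Codon 10 CUU (Leu): third position 4-fold.
Four-fold degenerate third positions: 6.

6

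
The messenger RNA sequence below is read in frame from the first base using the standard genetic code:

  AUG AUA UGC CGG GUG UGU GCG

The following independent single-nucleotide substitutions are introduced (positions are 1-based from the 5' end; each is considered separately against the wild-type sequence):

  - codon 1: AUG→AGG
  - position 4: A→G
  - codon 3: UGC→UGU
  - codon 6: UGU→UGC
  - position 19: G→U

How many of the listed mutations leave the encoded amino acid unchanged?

Codon 1: AUG (Met) → AGG (Arg) — missense.
Codon 2: AUA (Ile) → GUA (Val) — missense.
Codon 3: UGC (Cys) → UGU (Cys) — synonymous.
Codon 6: UGU (Cys) → UGC (Cys) — synonymous.
Codon 7: GCG (Ala) → UCG (Ser) — missense.
Synonymous: 2 of 5.

2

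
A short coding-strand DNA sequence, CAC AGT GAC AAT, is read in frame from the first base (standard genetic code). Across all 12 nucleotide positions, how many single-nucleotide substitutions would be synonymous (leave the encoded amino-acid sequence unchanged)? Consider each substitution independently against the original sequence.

Codon 1 (CAC, His): 1 synonymous substitution.
Codon 2 (AGT, Ser): 1 synonymous substitution.
Codon 3 (GAC, Asp): 1 synonymous substitution.
Codon 4 (AAT, Asn): 1 synonymous substitution.
Total: 1 + 1 + 1 + 1 = 4.

4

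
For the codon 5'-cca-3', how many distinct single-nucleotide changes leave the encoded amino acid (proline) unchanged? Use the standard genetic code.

3

Position 1: none → 0 synonymous.
Position 2: none → 0 synonymous.
Position 3: CCU, CCC, CCG → 3 synonymous.
Total: 0 + 0 + 3 = 3.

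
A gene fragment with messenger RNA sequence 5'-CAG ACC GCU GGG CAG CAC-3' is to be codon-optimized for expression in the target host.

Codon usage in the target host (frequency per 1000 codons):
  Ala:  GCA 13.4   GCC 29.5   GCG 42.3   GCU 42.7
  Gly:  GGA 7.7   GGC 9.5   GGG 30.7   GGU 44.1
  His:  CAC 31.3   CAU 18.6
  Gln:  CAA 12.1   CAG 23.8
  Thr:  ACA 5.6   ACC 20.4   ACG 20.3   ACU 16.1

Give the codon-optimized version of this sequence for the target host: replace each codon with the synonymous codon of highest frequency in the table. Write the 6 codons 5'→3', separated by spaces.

CAG ACC GCU GGU CAG CAC

Codon 1 (Gln): best is CAG at 23.8.
Codon 2 (Thr): best is ACC at 20.4.
Codon 3 (Ala): best is GCU at 42.7.
Codon 4 (Gly): best is GGU at 44.1.
Codon 5 (Gln): best is CAG at 23.8.
Codon 6 (His): best is CAC at 31.3.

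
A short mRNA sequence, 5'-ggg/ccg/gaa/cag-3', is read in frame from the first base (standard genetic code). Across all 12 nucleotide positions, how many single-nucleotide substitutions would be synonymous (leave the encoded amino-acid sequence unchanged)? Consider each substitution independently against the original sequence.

Codon 1 (GGG, Gly): 3 synonymous substitutions.
Codon 2 (CCG, Pro): 3 synonymous substitutions.
Codon 3 (GAA, Glu): 1 synonymous substitution.
Codon 4 (CAG, Gln): 1 synonymous substitution.
Total: 3 + 3 + 1 + 1 = 8.

8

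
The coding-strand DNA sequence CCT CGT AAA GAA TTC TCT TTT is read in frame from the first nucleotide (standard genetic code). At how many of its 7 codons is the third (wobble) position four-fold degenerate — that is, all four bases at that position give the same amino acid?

Codon 1 CCT (Pro): third position 4-fold.
Codon 2 CGT (Arg): third position 4-fold.
Codon 3 AAA (Lys): third position 2-fold.
Codon 4 GAA (Glu): third position 2-fold.
Codon 5 TTC (Phe): third position 2-fold.
Codon 6 TCT (Ser): third position 4-fold.
Codon 7 TTT (Phe): third position 2-fold.
Four-fold degenerate third positions: 3.

3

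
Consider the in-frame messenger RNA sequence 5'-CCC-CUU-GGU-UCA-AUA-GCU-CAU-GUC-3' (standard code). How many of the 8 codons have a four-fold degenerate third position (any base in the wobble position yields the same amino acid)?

Codon 1 CCC (Pro): third position 4-fold.
Codon 2 CUU (Leu): third position 4-fold.
Codon 3 GGU (Gly): third position 4-fold.
Codon 4 UCA (Ser): third position 4-fold.
Codon 5 AUA (Ile): third position 3-fold.
Codon 6 GCU (Ala): third position 4-fold.
Codon 7 CAU (His): third position 2-fold.
Codon 8 GUC (Val): third position 4-fold.
Four-fold degenerate third positions: 6.

6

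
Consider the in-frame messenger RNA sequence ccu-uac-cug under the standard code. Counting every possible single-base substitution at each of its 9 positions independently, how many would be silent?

8

Codon 1 (CCU, Pro): 3 synonymous substitutions.
Codon 2 (UAC, Tyr): 1 synonymous substitution.
Codon 3 (CUG, Leu): 4 synonymous substitutions.
Total: 3 + 1 + 4 = 8.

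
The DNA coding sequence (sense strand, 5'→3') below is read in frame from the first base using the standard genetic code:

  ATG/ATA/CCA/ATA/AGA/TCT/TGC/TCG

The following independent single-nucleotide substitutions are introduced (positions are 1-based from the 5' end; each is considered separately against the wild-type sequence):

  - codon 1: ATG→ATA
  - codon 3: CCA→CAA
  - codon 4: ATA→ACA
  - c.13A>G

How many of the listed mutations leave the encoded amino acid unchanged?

0

Codon 1: ATG (Met) → ATA (Ile) — missense.
Codon 3: CCA (Pro) → CAA (Gln) — missense.
Codon 4: ATA (Ile) → ACA (Thr) — missense.
Codon 5: AGA (Arg) → GGA (Gly) — missense.
Synonymous: 0 of 4.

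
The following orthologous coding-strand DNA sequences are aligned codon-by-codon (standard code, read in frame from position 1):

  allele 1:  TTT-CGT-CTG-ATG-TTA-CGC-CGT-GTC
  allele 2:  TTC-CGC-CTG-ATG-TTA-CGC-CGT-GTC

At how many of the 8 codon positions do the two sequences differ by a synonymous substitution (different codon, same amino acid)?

2

Codon 1: TTT Phe / TTC Phe — synonymous.
Codon 2: CGT Arg / CGC Arg — synonymous.
Codon 3: CTG Leu / CTG Leu — identical.
Codon 4: ATG Met / ATG Met — identical.
Codon 5: TTA Leu / TTA Leu — identical.
Codon 6: CGC Arg / CGC Arg — identical.
Codon 7: CGT Arg / CGT Arg — identical.
Codon 8: GTC Val / GTC Val — identical.
Synonymous differences: 2.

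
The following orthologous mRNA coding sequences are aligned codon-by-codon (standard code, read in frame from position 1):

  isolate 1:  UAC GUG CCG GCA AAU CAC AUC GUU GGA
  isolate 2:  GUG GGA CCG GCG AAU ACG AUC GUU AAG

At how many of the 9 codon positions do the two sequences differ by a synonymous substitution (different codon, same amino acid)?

1

Codon 1: UAC Tyr / GUG Val — nonsynonymous.
Codon 2: GUG Val / GGA Gly — nonsynonymous.
Codon 3: CCG Pro / CCG Pro — identical.
Codon 4: GCA Ala / GCG Ala — synonymous.
Codon 5: AAU Asn / AAU Asn — identical.
Codon 6: CAC His / ACG Thr — nonsynonymous.
Codon 7: AUC Ile / AUC Ile — identical.
Codon 8: GUU Val / GUU Val — identical.
Codon 9: GGA Gly / AAG Lys — nonsynonymous.
Synonymous differences: 1.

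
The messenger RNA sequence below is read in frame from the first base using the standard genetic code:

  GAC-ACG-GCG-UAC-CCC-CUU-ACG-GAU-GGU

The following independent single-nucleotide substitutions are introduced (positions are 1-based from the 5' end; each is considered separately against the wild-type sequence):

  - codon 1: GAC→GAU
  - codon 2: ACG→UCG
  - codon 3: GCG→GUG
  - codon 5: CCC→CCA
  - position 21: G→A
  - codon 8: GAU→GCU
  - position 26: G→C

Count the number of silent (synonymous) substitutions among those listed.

3

Codon 1: GAC (Asp) → GAU (Asp) — synonymous.
Codon 2: ACG (Thr) → UCG (Ser) — missense.
Codon 3: GCG (Ala) → GUG (Val) — missense.
Codon 5: CCC (Pro) → CCA (Pro) — synonymous.
Codon 7: ACG (Thr) → ACA (Thr) — synonymous.
Codon 8: GAU (Asp) → GCU (Ala) — missense.
Codon 9: GGU (Gly) → GCU (Ala) — missense.
Synonymous: 3 of 7.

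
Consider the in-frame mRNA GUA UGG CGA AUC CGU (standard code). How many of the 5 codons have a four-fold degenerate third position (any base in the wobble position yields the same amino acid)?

Codon 1 GUA (Val): third position 4-fold.
Codon 2 UGG (Trp): third position 1-fold.
Codon 3 CGA (Arg): third position 4-fold.
Codon 4 AUC (Ile): third position 3-fold.
Codon 5 CGU (Arg): third position 4-fold.
Four-fold degenerate third positions: 3.

3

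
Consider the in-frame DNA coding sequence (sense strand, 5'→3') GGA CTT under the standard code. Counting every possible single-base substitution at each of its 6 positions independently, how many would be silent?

6

Codon 1 (GGA, Gly): 3 synonymous substitutions.
Codon 2 (CTT, Leu): 3 synonymous substitutions.
Total: 3 + 3 = 6.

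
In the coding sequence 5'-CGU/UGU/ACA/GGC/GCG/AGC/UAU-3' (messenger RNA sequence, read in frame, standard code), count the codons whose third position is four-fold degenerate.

Codon 1 CGU (Arg): third position 4-fold.
Codon 2 UGU (Cys): third position 2-fold.
Codon 3 ACA (Thr): third position 4-fold.
Codon 4 GGC (Gly): third position 4-fold.
Codon 5 GCG (Ala): third position 4-fold.
Codon 6 AGC (Ser): third position 2-fold.
Codon 7 UAU (Tyr): third position 2-fold.
Four-fold degenerate third positions: 4.

4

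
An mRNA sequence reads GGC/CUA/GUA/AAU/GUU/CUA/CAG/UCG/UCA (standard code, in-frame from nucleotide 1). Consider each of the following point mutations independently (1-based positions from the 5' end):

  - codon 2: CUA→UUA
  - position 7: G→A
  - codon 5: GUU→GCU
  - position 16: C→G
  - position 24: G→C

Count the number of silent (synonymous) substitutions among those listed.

2

Codon 2: CUA (Leu) → UUA (Leu) — synonymous.
Codon 3: GUA (Val) → AUA (Ile) — missense.
Codon 5: GUU (Val) → GCU (Ala) — missense.
Codon 6: CUA (Leu) → GUA (Val) — missense.
Codon 8: UCG (Ser) → UCC (Ser) — synonymous.
Synonymous: 2 of 5.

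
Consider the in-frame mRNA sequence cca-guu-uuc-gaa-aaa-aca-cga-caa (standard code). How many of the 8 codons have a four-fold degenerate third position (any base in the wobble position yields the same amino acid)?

Codon 1 CCA (Pro): third position 4-fold.
Codon 2 GUU (Val): third position 4-fold.
Codon 3 UUC (Phe): third position 2-fold.
Codon 4 GAA (Glu): third position 2-fold.
Codon 5 AAA (Lys): third position 2-fold.
Codon 6 ACA (Thr): third position 4-fold.
Codon 7 CGA (Arg): third position 4-fold.
Codon 8 CAA (Gln): third position 2-fold.
Four-fold degenerate third positions: 4.

4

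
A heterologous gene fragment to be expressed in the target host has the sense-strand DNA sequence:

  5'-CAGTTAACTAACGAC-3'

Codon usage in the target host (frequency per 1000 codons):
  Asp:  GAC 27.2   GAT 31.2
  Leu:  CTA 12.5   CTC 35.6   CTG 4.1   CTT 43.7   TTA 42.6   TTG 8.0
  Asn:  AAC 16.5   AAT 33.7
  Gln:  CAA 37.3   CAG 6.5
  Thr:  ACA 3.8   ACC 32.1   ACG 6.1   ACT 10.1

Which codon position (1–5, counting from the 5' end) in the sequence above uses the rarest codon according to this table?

1

Codon 1 CAG (Gln): 6.5 per 1000.
Codon 2 TTA (Leu): 42.6 per 1000.
Codon 3 ACT (Thr): 10.1 per 1000.
Codon 4 AAC (Asn): 16.5 per 1000.
Codon 5 GAC (Asp): 27.2 per 1000.
Lowest frequency is 6.5 at codon 1.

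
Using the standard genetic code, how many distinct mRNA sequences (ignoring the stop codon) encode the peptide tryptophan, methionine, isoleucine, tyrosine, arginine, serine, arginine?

1296

Trp: 1 codon.
Met: 1 codon.
Ile: 3 codons.
Tyr: 2 codons.
Arg: 6 codons.
Ser: 6 codons.
Arg: 6 codons.
1 × 1 × 3 × 2 × 6 × 6 × 6 = 1296.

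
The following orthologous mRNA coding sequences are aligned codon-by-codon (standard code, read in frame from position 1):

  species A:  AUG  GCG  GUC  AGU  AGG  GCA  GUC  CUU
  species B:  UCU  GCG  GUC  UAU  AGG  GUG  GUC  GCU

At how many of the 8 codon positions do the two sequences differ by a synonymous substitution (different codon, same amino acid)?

Codon 1: AUG Met / UCU Ser — nonsynonymous.
Codon 2: GCG Ala / GCG Ala — identical.
Codon 3: GUC Val / GUC Val — identical.
Codon 4: AGU Ser / UAU Tyr — nonsynonymous.
Codon 5: AGG Arg / AGG Arg — identical.
Codon 6: GCA Ala / GUG Val — nonsynonymous.
Codon 7: GUC Val / GUC Val — identical.
Codon 8: CUU Leu / GCU Ala — nonsynonymous.
Synonymous differences: 0.

0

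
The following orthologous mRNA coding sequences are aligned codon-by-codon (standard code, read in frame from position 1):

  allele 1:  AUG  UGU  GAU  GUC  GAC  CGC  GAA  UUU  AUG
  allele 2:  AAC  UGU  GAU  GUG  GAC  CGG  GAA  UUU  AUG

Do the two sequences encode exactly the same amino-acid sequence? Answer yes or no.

Codon 1: AUG Met / AAC Asn — nonsynonymous.
Codon 2: UGU Cys / UGU Cys — identical.
Codon 3: GAU Asp / GAU Asp — identical.
Codon 4: GUC Val / GUG Val — synonymous.
Codon 5: GAC Asp / GAC Asp — identical.
Codon 6: CGC Arg / CGG Arg — synonymous.
Codon 7: GAA Glu / GAA Glu — identical.
Codon 8: UUU Phe / UUU Phe — identical.
Codon 9: AUG Met / AUG Met — identical.
Nonsynonymous differences: 1 → different protein.

no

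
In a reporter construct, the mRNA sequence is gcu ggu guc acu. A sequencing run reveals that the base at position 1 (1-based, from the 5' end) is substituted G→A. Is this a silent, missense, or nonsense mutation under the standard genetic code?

missense

Position 1 falls in codon 1: GCU → Ala.
After the substitution the codon is ACU → Thr.
Ala ≠ Thr, so this is a missense mutation.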